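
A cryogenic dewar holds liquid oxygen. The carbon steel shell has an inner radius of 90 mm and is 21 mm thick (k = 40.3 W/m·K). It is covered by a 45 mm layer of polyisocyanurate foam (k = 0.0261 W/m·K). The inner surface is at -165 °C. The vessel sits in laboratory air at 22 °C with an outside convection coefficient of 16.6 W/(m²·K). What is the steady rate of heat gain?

Each spherical layer contributes R = (1/r_i − 1/r_o)/(4πk):
R_carbon steel shell = (1/0.09 − 1/0.111)/(4π×40.3) = 0.004151 K/W
R_polyisocyanurate foam = (1/0.111 − 1/0.156)/(4π×0.0261) = 7.923 K/W
R_outer film = 1/(h·4πr_o²) = 1/(16.6×4π×0.156²) = 0.197 K/W
R_total = 8.125 K/W
Q = ΔT/R_total = 187/8.125

Q ≈ 23 W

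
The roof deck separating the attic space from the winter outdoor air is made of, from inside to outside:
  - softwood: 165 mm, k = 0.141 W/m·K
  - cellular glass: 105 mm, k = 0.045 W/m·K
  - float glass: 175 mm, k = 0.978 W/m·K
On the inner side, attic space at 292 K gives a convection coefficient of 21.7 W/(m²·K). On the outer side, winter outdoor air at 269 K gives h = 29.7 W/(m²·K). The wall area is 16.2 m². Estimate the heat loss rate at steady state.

Q ≈ 99 W

Treating each layer as a thermal resistance in series:
R_inner film = 1/(h_i·A) = 1/(21.7×16.2) = 0.002845 K/W
R_softwood = L/(kA) = 0.165/(0.141×16.2) = 0.07224 K/W
R_cellular glass = L/(kA) = 0.105/(0.045×16.2) = 0.144 K/W
R_float glass = L/(kA) = 0.175/(0.978×16.2) = 0.01105 K/W
R_outer film = 1/(h_o·A) = 1/(29.7×16.2) = 0.002078 K/W
R_total = 0.2322 K/W
Q = ΔT / R_total = 23 / 0.2322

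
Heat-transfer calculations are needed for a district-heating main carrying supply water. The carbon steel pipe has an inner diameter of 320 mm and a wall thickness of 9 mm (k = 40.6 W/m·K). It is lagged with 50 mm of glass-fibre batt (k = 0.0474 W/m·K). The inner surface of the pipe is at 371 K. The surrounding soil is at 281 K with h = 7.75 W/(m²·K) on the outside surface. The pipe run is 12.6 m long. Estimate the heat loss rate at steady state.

For a radial system each layer contributes R = ln(r_out/r_in)/(2πkL); films add R = 1/(hA).
R_carbon steel pipe wall = ln(169/160)/(2π×40.6×12.6) = 1.703×10^-5 K/W
R_glass-fibre batt = ln(219/169)/(2π×0.0474×12.6) = 0.06907 K/W
R_outer film = 1/(h_o·2πr_oL) = 1/(7.75×2π×0.219×12.6) = 0.007442 K/W
R_total = 0.07652 K/W
Q = ΔT/R_total = 90/0.07652

Q ≈ 1180 W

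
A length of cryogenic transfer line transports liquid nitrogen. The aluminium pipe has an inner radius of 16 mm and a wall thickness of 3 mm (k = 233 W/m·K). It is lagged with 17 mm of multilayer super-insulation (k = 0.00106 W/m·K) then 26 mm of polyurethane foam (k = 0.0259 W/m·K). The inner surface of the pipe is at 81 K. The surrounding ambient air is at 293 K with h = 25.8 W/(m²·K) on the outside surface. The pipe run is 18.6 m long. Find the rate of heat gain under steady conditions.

Per-layer cylindrical resistances, series-summed:
R_aluminium pipe wall = ln(19/16)/(2π×233×18.6) = 6.311×10^-6 K/W
R_multilayer super-insulation = ln(36/19)/(2π×0.00106×18.6) = 5.159 K/W
R_polyurethane foam = ln(62/36)/(2π×0.0259×18.6) = 0.1796 K/W
R_outer film = 1/(h_o·2πr_oL) = 1/(25.8×2π×0.062×18.6) = 0.005349 K/W
R_total = 5.344 K/W
Q = ΔT/R_total = 212/5.344

Q ≈ 39.7 W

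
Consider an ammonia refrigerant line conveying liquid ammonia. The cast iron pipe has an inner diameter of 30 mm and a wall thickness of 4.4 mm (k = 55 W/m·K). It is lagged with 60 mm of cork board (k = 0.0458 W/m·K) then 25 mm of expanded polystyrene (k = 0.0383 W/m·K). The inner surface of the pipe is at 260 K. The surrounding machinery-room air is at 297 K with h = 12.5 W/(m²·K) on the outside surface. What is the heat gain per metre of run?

q′ ≈ 6.01 W/m

Radial resistances (cylindrical: R_cond = ln(r_o/r_i)/(2πkL), R_conv = 1/(h·2πrL)):
R_cast iron pipe wall = ln(19.4/15)/(2π×55×1) = 7.443×10^-4 K/W
R_cork board = ln(79.4/19.4)/(2π×0.0458×1) = 4.897 K/W
R_expanded polystyrene = ln(104.4/79.4)/(2π×0.0383×1) = 1.137 K/W
R_outer film = 1/(h_o·2πr_oL) = 1/(12.5×2π×0.1044×1) = 0.122 K/W
R_total = 6.157 K/W
Q = ΔT/R_total = 37/6.157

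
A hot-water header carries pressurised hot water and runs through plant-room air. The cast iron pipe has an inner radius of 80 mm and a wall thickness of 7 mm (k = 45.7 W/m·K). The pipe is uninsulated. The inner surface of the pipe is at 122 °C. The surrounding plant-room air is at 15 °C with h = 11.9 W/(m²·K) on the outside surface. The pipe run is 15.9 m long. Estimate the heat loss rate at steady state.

Q ≈ 11000 W

Per-layer cylindrical resistances, series-summed:
R_cast iron pipe wall = ln(87/80)/(2π×45.7×15.9) = 1.837×10^-5 K/W
R_outer film = 1/(h_o·2πr_oL) = 1/(11.9×2π×0.087×15.9) = 0.009668 K/W
R_total = 0.009687 K/W
Q = ΔT/R_total = 107/0.009687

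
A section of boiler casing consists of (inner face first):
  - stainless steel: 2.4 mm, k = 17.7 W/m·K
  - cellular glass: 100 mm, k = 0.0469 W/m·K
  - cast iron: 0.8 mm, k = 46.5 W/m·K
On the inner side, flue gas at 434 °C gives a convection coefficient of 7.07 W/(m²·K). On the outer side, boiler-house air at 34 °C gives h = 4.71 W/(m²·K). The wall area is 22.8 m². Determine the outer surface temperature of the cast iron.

T ≈ 68.2 °C

Thermal resistances in series:
R_inner film = 1/(h_i·A) = 1/(7.07×22.8) = 0.006204 K/W
R_stainless steel = L/(kA) = 0.0024/(17.7×22.8) = 5.947×10^-6 K/W
R_cellular glass = L/(kA) = 0.1/(0.0469×22.8) = 0.09352 K/W
R_cast iron = L/(kA) = 0.0008/(46.5×22.8) = 7.546×10^-7 K/W
R_outer film = 1/(h_o·A) = 1/(4.71×22.8) = 0.009312 K/W
R_total = 0.109 K/W;  Q = ΔT/R_total = 400/0.109 = 3668 W
T_interface = T_inner − Q·ΣR(inner→interface) = 434 − 3670×0.09973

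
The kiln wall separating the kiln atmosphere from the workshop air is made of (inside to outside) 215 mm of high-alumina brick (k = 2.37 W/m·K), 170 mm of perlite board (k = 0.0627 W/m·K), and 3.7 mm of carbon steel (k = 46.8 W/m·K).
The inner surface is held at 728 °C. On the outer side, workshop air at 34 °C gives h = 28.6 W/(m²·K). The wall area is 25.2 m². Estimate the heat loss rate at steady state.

Series thermal resistances:
R_high-alumina brick = L/(kA) = 0.215/(2.37×25.2) = 0.0036 K/W
R_perlite board = L/(kA) = 0.17/(0.0627×25.2) = 0.1076 K/W
R_carbon steel = L/(kA) = 0.0037/(46.8×25.2) = 3.137×10^-6 K/W
R_outer film = 1/(h_o·A) = 1/(28.6×25.2) = 0.001388 K/W
R_total = 0.1126 K/W
Q = ΔT / R_total = 694 / 0.1126

Q ≈ 6160 W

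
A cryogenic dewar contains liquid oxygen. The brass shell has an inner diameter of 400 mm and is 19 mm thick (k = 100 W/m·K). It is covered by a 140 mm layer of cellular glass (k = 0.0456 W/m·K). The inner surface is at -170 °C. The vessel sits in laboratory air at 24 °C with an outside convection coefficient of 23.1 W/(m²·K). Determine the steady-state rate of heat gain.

Q ≈ 61.9 W

Spherical conduction: R = (1/r_in − 1/r_out)/(4πk) per layer; series-sum.
R_brass shell = (1/0.2 − 1/0.219)/(4π×100) = 3.452×10^-4 K/W
R_cellular glass = (1/0.219 − 1/0.359)/(4π×0.0456) = 3.108 K/W
R_outer film = 1/(h·4πr_o²) = 1/(23.1×4π×0.359²) = 0.02673 K/W
R_total = 3.135 K/W
Q = ΔT/R_total = 194/3.135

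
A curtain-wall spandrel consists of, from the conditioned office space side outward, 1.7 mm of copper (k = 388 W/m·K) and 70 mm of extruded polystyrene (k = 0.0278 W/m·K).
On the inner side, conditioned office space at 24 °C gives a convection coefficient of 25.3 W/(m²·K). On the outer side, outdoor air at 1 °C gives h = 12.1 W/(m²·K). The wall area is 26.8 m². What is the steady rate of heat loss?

Q ≈ 233 W

Thermal resistances in series:
R_inner film = 1/(h_i·A) = 1/(25.3×26.8) = 0.001475 K/W
R_copper = L/(kA) = 0.0017/(388×26.8) = 1.635×10^-7 K/W
R_extruded polystyrene = L/(kA) = 0.07/(0.0278×26.8) = 0.09395 K/W
R_outer film = 1/(h_o·A) = 1/(12.1×26.8) = 0.003084 K/W
R_total = 0.09851 K/W
Q = ΔT / R_total = 23 / 0.09851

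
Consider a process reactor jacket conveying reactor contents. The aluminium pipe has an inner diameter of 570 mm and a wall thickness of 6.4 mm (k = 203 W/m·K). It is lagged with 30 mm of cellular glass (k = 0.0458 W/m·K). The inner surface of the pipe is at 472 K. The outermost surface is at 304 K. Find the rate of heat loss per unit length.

Treating each annulus and film as a series resistance:
R_aluminium pipe wall = ln(291.4/285)/(2π×203×1) = 1.741×10^-5 K/W
R_cellular glass = ln(321.4/291.4)/(2π×0.0458×1) = 0.3405 K/W
R_total = 0.3405 K/W
Q = ΔT/R_total = 168/0.3405

q′ ≈ 493 W/m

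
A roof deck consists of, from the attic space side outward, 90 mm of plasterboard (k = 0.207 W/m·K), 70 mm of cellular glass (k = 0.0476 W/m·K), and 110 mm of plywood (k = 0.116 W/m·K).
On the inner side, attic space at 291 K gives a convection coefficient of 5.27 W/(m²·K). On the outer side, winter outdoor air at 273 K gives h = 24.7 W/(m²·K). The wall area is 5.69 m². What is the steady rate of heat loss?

Model the wall as resistances in series:
R_inner film = 1/(h_i·A) = 1/(5.27×5.69) = 0.03335 K/W
R_plasterboard = L/(kA) = 0.09/(0.207×5.69) = 0.07641 K/W
R_cellular glass = L/(kA) = 0.07/(0.0476×5.69) = 0.2585 K/W
R_plywood = L/(kA) = 0.11/(0.116×5.69) = 0.1667 K/W
R_outer film = 1/(h_o·A) = 1/(24.7×5.69) = 0.007115 K/W
R_total = 0.542 K/W
Q = ΔT / R_total = 18 / 0.542

Q ≈ 33.2 W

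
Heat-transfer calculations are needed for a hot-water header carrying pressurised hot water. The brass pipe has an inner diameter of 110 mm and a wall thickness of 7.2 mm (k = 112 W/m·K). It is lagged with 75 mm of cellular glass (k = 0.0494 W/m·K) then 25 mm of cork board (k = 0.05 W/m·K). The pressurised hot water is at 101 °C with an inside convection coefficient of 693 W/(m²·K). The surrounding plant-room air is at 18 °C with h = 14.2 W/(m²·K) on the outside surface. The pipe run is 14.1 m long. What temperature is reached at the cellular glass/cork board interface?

T ≈ 33.8 °C

For a radial system each layer contributes R = ln(r_out/r_in)/(2πkL); films add R = 1/(hA).
R_inner film = 1/(h_i·2πr₁L) = 1/(693×2π×0.055×14.1) = 2.961×10^-4 K/W
R_brass pipe wall = ln(62.2/55)/(2π×112×14.1) = 1.24×10^-5 K/W
R_cellular glass = ln(137.2/62.2)/(2π×0.0494×14.1) = 0.1808 K/W
R_cork board = ln(162.2/137.2)/(2π×0.05×14.1) = 0.03779 K/W
R_outer film = 1/(h_o·2πr_oL) = 1/(14.2×2π×0.1622×14.1) = 0.004901 K/W
R_total = 0.2238 K/W
Q = ΔT/R_total = 83/0.2238
Q = 371 W
T_interface = T_inner − Q·ΣR(inner→interface) = 101 − 371×0.1811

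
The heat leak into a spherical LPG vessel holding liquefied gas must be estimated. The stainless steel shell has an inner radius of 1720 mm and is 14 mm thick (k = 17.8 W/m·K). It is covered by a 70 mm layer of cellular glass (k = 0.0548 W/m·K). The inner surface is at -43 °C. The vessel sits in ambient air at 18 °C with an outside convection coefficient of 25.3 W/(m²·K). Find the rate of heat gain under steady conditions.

Each spherical layer contributes R = (1/r_i − 1/r_o)/(4πk):
R_stainless steel shell = (1/1.72 − 1/1.734)/(4π×17.8) = 2.099×10^-5 K/W
R_cellular glass = (1/1.734 − 1/1.804)/(4π×0.0548) = 0.0325 K/W
R_outer film = 1/(h·4πr_o²) = 1/(25.3×4π×1.804²) = 9.665×10^-4 K/W
R_total = 0.03348 K/W
Q = ΔT/R_total = 61/0.03348

Q ≈ 1820 W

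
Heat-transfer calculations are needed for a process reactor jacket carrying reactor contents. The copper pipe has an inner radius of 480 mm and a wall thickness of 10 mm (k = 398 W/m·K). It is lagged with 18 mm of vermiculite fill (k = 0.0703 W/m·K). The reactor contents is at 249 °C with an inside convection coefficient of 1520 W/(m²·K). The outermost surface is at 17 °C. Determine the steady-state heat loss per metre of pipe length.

For a radial system each layer contributes R = ln(r_out/r_in)/(2πkL); films add R = 1/(hA).
R_inner film = 1/(h_i·2πr₁L) = 1/(1520×2π×0.48×1) = 2.181×10^-4 K/W
R_copper pipe wall = ln(490/480)/(2π×398×1) = 8.245×10^-6 K/W
R_vermiculite fill = ln(508/490)/(2π×0.0703×1) = 0.08167 K/W
R_total = 0.0819 K/W
Q = ΔT/R_total = 232/0.0819

q′ ≈ 2830 W/m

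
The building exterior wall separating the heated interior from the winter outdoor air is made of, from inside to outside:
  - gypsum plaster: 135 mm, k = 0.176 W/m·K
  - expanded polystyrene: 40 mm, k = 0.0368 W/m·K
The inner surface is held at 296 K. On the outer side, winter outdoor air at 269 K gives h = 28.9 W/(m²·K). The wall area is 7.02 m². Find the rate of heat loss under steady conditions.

Q ≈ 100 W

Thermal resistances in series:
R_gypsum plaster = L/(kA) = 0.135/(0.176×7.02) = 0.1093 K/W
R_expanded polystyrene = L/(kA) = 0.04/(0.0368×7.02) = 0.1548 K/W
R_outer film = 1/(h_o·A) = 1/(28.9×7.02) = 0.004929 K/W
R_total = 0.269 K/W
Q = ΔT / R_total = 27 / 0.269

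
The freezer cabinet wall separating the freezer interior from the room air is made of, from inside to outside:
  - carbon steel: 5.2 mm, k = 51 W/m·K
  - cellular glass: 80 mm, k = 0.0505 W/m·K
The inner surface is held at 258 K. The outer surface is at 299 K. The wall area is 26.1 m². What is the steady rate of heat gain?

Q ≈ 675 W

Model the wall as resistances in series:
R_carbon steel = L/(kA) = 0.0052/(51×26.1) = 3.907×10^-6 K/W
R_cellular glass = L/(kA) = 0.08/(0.0505×26.1) = 0.0607 K/W
R_total = 0.0607 K/W
Q = ΔT / R_total = 41 / 0.0607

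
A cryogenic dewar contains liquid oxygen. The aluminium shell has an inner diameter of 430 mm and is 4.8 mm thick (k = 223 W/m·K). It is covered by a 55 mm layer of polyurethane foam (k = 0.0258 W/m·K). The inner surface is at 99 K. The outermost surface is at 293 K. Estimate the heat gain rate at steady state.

Q ≈ 69.1 W

Radial (spherical) resistances in series:
R_aluminium shell = (1/0.215 − 1/0.2198)/(4π×223) = 3.625×10^-5 K/W
R_polyurethane foam = (1/0.2198 − 1/0.2748)/(4π×0.0258) = 2.809 K/W
R_total = 2.809 K/W
Q = ΔT/R_total = 194/2.809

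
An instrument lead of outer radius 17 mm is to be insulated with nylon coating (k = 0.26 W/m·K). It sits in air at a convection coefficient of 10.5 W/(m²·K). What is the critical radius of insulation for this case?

For a cylinder r_cr = k/h = 0.26/10.5
r_cr = 24.8 mm; since the bare radius (17 mm) is below r_cr, adding a thin layer of insulation will *increase* heat loss.

r_cr ≈ 24.8 mm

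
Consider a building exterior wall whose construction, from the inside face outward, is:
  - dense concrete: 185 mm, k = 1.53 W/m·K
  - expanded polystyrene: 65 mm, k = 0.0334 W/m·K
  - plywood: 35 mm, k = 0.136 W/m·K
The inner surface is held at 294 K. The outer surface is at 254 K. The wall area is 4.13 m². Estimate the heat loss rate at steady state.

Q ≈ 71.1 W

Series thermal resistances:
R_dense concrete = L/(kA) = 0.185/(1.53×4.13) = 0.02928 K/W
R_expanded polystyrene = L/(kA) = 0.065/(0.0334×4.13) = 0.4712 K/W
R_plywood = L/(kA) = 0.035/(0.136×4.13) = 0.06231 K/W
R_total = 0.5628 K/W
Q = ΔT / R_total = 40 / 0.5628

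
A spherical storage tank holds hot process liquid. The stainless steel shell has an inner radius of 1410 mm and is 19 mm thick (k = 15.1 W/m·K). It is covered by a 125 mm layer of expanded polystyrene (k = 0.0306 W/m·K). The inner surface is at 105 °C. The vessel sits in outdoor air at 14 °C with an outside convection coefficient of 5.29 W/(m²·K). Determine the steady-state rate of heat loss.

Q ≈ 596 W

For a spherical shell R = (1/r₁ − 1/r₂)/(4πk); film R = 1/(h·4πr²). In series:
R_stainless steel shell = (1/1.41 − 1/1.429)/(4π×15.1) = 4.97×10^-5 K/W
R_expanded polystyrene = (1/1.429 − 1/1.554)/(4π×0.0306) = 0.1464 K/W
R_outer film = 1/(h·4πr_o²) = 1/(5.29×4π×1.554²) = 0.006229 K/W
R_total = 0.1527 K/W
Q = ΔT/R_total = 91/0.1527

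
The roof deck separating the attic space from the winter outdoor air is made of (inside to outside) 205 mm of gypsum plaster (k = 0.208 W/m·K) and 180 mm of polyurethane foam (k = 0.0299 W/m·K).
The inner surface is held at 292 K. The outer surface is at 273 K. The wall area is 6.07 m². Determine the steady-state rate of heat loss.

Thermal resistances in series:
R_gypsum plaster = L/(kA) = 0.205/(0.208×6.07) = 0.1624 K/W
R_polyurethane foam = L/(kA) = 0.18/(0.0299×6.07) = 0.9918 K/W
R_total = 1.154 K/W
Q = ΔT / R_total = 19 / 1.154

Q ≈ 16.5 W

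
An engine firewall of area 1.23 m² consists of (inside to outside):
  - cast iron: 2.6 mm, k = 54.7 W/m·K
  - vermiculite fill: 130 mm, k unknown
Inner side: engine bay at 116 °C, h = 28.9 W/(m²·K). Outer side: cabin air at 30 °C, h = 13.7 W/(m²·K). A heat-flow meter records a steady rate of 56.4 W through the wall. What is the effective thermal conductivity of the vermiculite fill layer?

k ≈ 0.0735 W/(m·K)

Series thermal resistances:
R_inner film = 1/(h_i·A) = 1/(28.9×1.23) = 0.02813 K/W
R_cast iron = L/(kA) = 0.0026/(54.7×1.23) = 3.864×10^-5 K/W
R_outer film = 1/(h_o·A) = 1/(13.7×1.23) = 0.05934 K/W
Sum of known resistances R_other = 0.08751 K/W
Total R = ΔT/Q = 86/56.4 = 1.525 K/W
R_vermiculite fill = R_total − R_other = 1.437 K/W
k = L/(R·A) = 0.13/(1.437×1.23)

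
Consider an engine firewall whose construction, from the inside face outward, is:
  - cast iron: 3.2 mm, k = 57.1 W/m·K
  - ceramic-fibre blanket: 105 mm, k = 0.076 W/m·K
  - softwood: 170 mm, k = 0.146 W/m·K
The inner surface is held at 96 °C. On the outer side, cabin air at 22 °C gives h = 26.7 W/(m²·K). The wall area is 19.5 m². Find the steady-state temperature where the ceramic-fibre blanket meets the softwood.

Thermal resistances in series:
R_cast iron = L/(kA) = 0.0032/(57.1×19.5) = 2.874×10^-6 K/W
R_ceramic-fibre blanket = L/(kA) = 0.105/(0.076×19.5) = 0.07085 K/W
R_softwood = L/(kA) = 0.17/(0.146×19.5) = 0.05971 K/W
R_outer film = 1/(h_o·A) = 1/(26.7×19.5) = 0.001921 K/W
R_total = 0.1325 K/W;  Q = ΔT/R_total = 74/0.1325 = 558.6 W
T_interface = T_inner − Q·ΣR(inner→interface) = 96 − 559×0.07085

T ≈ 56.4 °C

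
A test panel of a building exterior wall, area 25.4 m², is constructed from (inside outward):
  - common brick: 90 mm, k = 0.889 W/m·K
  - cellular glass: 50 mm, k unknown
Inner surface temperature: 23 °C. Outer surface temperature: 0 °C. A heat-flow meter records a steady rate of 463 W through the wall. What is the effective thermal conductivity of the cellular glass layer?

k ≈ 0.0431 W/(m·K)

Model the wall as resistances in series:
R_common brick = L/(kA) = 0.09/(0.889×25.4) = 0.003986 K/W
Sum of known resistances R_other = 0.003986 K/W
Total R = ΔT/Q = 23/463 = 0.04968 K/W
R_cellular glass = R_total − R_other = 0.04569 K/W
k = L/(R·A) = 0.05/(0.04569×25.4)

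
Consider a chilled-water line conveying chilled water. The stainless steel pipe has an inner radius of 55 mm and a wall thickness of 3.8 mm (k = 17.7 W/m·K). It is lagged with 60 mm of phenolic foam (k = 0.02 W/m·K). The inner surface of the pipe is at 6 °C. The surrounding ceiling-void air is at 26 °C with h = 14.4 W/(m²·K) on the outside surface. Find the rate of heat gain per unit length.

For a radial system each layer contributes R = ln(r_out/r_in)/(2πkL); films add R = 1/(hA).
R_stainless steel pipe wall = ln(58.8/55)/(2π×17.7×1) = 6.007×10^-4 K/W
R_phenolic foam = ln(118.8/58.8)/(2π×0.02×1) = 5.597 K/W
R_outer film = 1/(h_o·2πr_oL) = 1/(14.4×2π×0.1188×1) = 0.09303 K/W
R_total = 5.69 K/W
Q = ΔT/R_total = 20/5.69

q′ ≈ 3.51 W/m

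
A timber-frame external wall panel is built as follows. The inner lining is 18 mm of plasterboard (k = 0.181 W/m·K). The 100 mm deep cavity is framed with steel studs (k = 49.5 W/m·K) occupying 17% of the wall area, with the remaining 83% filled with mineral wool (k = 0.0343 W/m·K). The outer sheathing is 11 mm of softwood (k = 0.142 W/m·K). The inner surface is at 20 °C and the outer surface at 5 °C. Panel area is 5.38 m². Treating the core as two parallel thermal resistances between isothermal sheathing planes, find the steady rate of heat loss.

Sheathing layers in series; stud and cavity paths in parallel between them.
R_inner = 0.018/(0.181×5.38) = 0.01848 K/W
R_stud  = 0.1/(49.5×0.17×5.38) = 0.002209 K/W
R_cav   = 0.1/(0.0343×0.83×5.38) = 0.6529 K/W
1/R_core = 1/R_stud + 1/R_cav → R_core = 0.002201 K/W
R_outer = 0.011/(0.142×5.38) = 0.0144 K/W
R_total = 0.03508 K/W
Q = ΔT/R_total = 15/0.03508

Q ≈ 428 W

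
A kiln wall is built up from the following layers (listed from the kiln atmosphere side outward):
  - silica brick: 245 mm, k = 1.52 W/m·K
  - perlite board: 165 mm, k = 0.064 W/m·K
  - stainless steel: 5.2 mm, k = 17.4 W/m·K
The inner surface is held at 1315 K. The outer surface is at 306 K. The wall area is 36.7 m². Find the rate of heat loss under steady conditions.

Thermal resistances in series:
R_silica brick = L/(kA) = 0.245/(1.52×36.7) = 0.004392 K/W
R_perlite board = L/(kA) = 0.165/(0.064×36.7) = 0.07025 K/W
R_stainless steel = L/(kA) = 0.0052/(17.4×36.7) = 8.143×10^-6 K/W
R_total = 0.07465 K/W
Q = ΔT / R_total = 1009 / 0.07465

Q ≈ 13500 W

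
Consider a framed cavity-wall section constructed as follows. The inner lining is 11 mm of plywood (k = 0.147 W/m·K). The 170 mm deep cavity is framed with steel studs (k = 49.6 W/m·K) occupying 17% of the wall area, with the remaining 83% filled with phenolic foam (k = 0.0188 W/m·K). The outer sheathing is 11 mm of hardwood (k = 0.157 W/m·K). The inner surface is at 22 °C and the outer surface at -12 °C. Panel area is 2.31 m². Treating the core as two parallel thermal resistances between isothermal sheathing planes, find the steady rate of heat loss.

Sheathing layers in series; stud and cavity paths in parallel between them.
R_inner = 0.011/(0.147×2.31) = 0.03239 K/W
R_stud  = 0.17/(49.6×0.17×2.31) = 0.008728 K/W
R_cav   = 0.17/(0.0188×0.83×2.31) = 4.716 K/W
1/R_core = 1/R_stud + 1/R_cav → R_core = 0.008712 K/W
R_outer = 0.011/(0.157×2.31) = 0.03033 K/W
R_total = 0.07144 K/W
Q = ΔT/R_total = 34/0.07144

Q ≈ 476 W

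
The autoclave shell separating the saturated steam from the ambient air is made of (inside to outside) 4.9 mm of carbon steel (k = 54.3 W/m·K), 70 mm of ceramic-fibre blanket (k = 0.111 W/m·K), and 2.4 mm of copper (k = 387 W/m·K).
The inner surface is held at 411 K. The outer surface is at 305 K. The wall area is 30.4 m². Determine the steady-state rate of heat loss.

Thermal resistances in series:
R_carbon steel = L/(kA) = 0.0049/(54.3×30.4) = 2.968×10^-6 K/W
R_ceramic-fibre blanket = L/(kA) = 0.07/(0.111×30.4) = 0.02074 K/W
R_copper = L/(kA) = 0.0024/(387×30.4) = 2.04×10^-7 K/W
R_total = 0.02075 K/W
Q = ΔT / R_total = 106 / 0.02075

Q ≈ 5110 W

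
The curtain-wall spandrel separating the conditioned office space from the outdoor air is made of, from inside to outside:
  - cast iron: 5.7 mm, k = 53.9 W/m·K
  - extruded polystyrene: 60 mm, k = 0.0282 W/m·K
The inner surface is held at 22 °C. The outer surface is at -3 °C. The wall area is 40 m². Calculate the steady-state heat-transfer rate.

Q ≈ 470 W

Treating each layer as a thermal resistance in series:
R_cast iron = L/(kA) = 0.0057/(53.9×40) = 2.644×10^-6 K/W
R_extruded polystyrene = L/(kA) = 0.06/(0.0282×40) = 0.05319 K/W
R_total = 0.05319 K/W
Q = ΔT / R_total = 25 / 0.05319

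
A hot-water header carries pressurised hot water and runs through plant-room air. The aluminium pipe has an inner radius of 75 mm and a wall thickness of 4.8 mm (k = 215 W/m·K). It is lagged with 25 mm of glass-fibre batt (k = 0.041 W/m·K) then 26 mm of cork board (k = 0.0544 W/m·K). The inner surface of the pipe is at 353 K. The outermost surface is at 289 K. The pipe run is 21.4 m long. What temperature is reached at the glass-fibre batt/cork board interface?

Treating each annulus and film as a series resistance:
R_aluminium pipe wall = ln(79.8/75)/(2π×215×21.4) = 2.146×10^-6 K/W
R_glass-fibre batt = ln(104.8/79.8)/(2π×0.041×21.4) = 0.04944 K/W
R_cork board = ln(130.8/104.8)/(2π×0.0544×21.4) = 0.0303 K/W
R_total = 0.07974 K/W
Q = ΔT/R_total = 64/0.07974
Q = 803 W
T_interface = T_inner − Q·ΣR(inner→interface) = 353 − 803×0.04944

T ≈ 313 K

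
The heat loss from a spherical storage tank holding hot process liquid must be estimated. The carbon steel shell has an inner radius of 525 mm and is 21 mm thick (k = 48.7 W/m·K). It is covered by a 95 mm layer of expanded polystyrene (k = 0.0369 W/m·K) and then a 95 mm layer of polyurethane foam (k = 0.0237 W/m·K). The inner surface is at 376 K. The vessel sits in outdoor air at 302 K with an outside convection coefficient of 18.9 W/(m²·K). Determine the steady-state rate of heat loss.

Radial (spherical) resistances in series:
R_carbon steel shell = (1/0.525 − 1/0.546)/(4π×48.7) = 1.197×10^-4 K/W
R_expanded polystyrene = (1/0.546 − 1/0.641)/(4π×0.0369) = 0.5854 K/W
R_polyurethane foam = (1/0.641 − 1/0.736)/(4π×0.0237) = 0.6761 K/W
R_outer film = 1/(h·4πr_o²) = 1/(18.9×4π×0.736²) = 0.007773 K/W
R_total = 1.269 K/W
Q = ΔT/R_total = 74/1.269

Q ≈ 58.3 W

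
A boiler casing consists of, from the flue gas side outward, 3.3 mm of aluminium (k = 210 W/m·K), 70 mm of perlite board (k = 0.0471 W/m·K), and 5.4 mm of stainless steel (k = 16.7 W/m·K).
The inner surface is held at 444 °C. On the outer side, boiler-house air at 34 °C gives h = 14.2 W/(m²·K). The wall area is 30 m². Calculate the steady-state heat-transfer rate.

Q ≈ 7900 W

Treating each layer as a thermal resistance in series:
R_aluminium = L/(kA) = 0.0033/(210×30) = 5.238×10^-7 K/W
R_perlite board = L/(kA) = 0.07/(0.0471×30) = 0.04954 K/W
R_stainless steel = L/(kA) = 0.0054/(16.7×30) = 1.078×10^-5 K/W
R_outer film = 1/(h_o·A) = 1/(14.2×30) = 0.002347 K/W
R_total = 0.0519 K/W
Q = ΔT / R_total = 410 / 0.0519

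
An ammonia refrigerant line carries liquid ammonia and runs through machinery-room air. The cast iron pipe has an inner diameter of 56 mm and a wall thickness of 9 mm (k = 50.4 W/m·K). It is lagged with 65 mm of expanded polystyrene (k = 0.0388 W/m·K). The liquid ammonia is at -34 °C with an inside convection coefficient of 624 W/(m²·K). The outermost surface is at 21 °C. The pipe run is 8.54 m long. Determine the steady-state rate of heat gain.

Q ≈ 113 W

For a radial system each layer contributes R = ln(r_out/r_in)/(2πkL); films add R = 1/(hA).
R_inner film = 1/(h_i·2πr₁L) = 1/(624×2π×0.028×8.54) = 0.001067 K/W
R_cast iron pipe wall = ln(37/28)/(2π×50.4×8.54) = 1.031×10^-4 K/W
R_expanded polystyrene = ln(102/37)/(2π×0.0388×8.54) = 0.4871 K/W
R_total = 0.4882 K/W
Q = ΔT/R_total = 55/0.4882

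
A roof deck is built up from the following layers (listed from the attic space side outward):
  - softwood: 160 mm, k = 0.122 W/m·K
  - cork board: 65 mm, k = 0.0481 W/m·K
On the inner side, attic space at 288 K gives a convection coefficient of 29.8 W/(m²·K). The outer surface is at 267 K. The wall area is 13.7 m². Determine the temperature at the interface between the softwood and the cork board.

Model the wall as resistances in series:
R_inner film = 1/(h_i·A) = 1/(29.8×13.7) = 0.002449 K/W
R_softwood = L/(kA) = 0.16/(0.122×13.7) = 0.09573 K/W
R_cork board = L/(kA) = 0.065/(0.0481×13.7) = 0.09864 K/W
R_total = 0.1968 K/W;  Q = ΔT/R_total = 21/0.1968 = 106.7 W
T_interface = T_inner − Q·ΣR(inner→interface) = 288 − 107×0.09818

T ≈ 278 K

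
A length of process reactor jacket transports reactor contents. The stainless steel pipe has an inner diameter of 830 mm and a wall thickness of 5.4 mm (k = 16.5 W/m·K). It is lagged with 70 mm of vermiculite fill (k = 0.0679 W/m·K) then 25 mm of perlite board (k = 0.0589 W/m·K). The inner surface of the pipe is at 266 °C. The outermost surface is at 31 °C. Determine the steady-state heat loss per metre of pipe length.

q′ ≈ 474 W/m

Radial resistances (cylindrical: R_cond = ln(r_o/r_i)/(2πkL), R_conv = 1/(h·2πrL)):
R_stainless steel pipe wall = ln(420.4/415)/(2π×16.5×1) = 1.247×10^-4 K/W
R_vermiculite fill = ln(490.4/420.4)/(2π×0.0679×1) = 0.361 K/W
R_perlite board = ln(515.4/490.4)/(2π×0.0589×1) = 0.1344 K/W
R_total = 0.4955 K/W
Q = ΔT/R_total = 235/0.4955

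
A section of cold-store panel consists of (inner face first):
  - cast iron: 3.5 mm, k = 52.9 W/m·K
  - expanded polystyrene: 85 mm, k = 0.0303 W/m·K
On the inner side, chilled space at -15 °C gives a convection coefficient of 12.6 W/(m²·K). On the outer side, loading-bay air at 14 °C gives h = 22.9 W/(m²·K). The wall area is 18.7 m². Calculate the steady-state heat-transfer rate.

Q ≈ 185 W

Series thermal resistances:
R_inner film = 1/(h_i·A) = 1/(12.6×18.7) = 0.004244 K/W
R_cast iron = L/(kA) = 0.0035/(52.9×18.7) = 3.538×10^-6 K/W
R_expanded polystyrene = L/(kA) = 0.085/(0.0303×18.7) = 0.15 K/W
R_outer film = 1/(h_o·A) = 1/(22.9×18.7) = 0.002335 K/W
R_total = 0.1566 K/W
Q = ΔT / R_total = 29 / 0.1566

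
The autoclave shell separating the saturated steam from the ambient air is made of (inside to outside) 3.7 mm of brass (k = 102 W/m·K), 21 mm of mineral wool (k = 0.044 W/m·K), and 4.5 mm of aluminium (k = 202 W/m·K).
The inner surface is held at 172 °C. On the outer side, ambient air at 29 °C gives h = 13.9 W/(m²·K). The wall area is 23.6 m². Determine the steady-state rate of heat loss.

Q ≈ 6140 W

Thermal resistances in series:
R_brass = L/(kA) = 0.0037/(102×23.6) = 1.537×10^-6 K/W
R_mineral wool = L/(kA) = 0.021/(0.044×23.6) = 0.02022 K/W
R_aluminium = L/(kA) = 0.0045/(202×23.6) = 9.44×10^-7 K/W
R_outer film = 1/(h_o·A) = 1/(13.9×23.6) = 0.003048 K/W
R_total = 0.02327 K/W
Q = ΔT / R_total = 143 / 0.02327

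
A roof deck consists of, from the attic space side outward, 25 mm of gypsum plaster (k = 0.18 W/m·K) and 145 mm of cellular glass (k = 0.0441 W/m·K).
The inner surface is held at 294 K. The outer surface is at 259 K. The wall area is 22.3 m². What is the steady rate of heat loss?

Q ≈ 228 W

Model the wall as resistances in series:
R_gypsum plaster = L/(kA) = 0.025/(0.18×22.3) = 0.006228 K/W
R_cellular glass = L/(kA) = 0.145/(0.0441×22.3) = 0.1474 K/W
R_total = 0.1537 K/W
Q = ΔT / R_total = 35 / 0.1537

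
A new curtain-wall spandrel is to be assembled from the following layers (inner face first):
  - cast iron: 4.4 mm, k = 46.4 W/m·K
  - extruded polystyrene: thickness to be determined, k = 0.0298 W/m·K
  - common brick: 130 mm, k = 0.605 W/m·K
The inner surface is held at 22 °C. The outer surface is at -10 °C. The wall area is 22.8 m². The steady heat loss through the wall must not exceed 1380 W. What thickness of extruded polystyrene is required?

L ≈ 9.35 mm

Using the resistance-network approach (series):
R_cast iron = L/(kA) = 0.0044/(46.4×22.8) = 4.159×10^-6 K/W
R_common brick = L/(kA) = 0.13/(0.605×22.8) = 0.009424 K/W
Sum of the known resistances R_other = 0.009429 K/W
Required total resistance R_tot = ΔT/Q_allow = 32/1380 = 0.02319 K/W
R_extruded polystyrene = R_tot − R_other = 0.01376 K/W
L = R·k·A = 0.01376×0.0298×22.8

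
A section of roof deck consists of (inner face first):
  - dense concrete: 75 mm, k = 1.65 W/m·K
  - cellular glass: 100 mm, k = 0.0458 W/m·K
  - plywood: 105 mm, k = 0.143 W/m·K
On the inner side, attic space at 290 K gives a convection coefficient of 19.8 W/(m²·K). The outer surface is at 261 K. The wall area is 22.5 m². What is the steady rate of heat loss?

Series thermal resistances:
R_inner film = 1/(h_i·A) = 1/(19.8×22.5) = 0.002245 K/W
R_dense concrete = L/(kA) = 0.075/(1.65×22.5) = 0.00202 K/W
R_cellular glass = L/(kA) = 0.1/(0.0458×22.5) = 0.09704 K/W
R_plywood = L/(kA) = 0.105/(0.143×22.5) = 0.03263 K/W
R_total = 0.1339 K/W
Q = ΔT / R_total = 29 / 0.1339

Q ≈ 217 W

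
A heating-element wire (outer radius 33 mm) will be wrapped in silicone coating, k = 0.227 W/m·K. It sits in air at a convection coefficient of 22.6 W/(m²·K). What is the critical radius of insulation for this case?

r_cr ≈ 10 mm

For a cylinder r_cr = k/h = 0.227/22.6
r_cr = 10 mm; since the bare radius (33 mm) is above r_cr, any added insulation will reduce heat loss.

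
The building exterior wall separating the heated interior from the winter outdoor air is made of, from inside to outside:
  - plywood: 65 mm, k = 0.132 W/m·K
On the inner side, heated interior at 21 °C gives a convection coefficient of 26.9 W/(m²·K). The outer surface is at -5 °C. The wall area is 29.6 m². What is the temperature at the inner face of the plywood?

Treating each layer as a thermal resistance in series:
R_inner film = 1/(h_i·A) = 1/(26.9×29.6) = 0.001256 K/W
R_plywood = L/(kA) = 0.065/(0.132×29.6) = 0.01664 K/W
R_total = 0.01789 K/W;  Q = ΔT/R_total = 26/0.01789 = 1453 W
T_interface = T_inner − Q·ΣR(inner→interface) = 21 − 1450×0.001256

T ≈ 19.2 °C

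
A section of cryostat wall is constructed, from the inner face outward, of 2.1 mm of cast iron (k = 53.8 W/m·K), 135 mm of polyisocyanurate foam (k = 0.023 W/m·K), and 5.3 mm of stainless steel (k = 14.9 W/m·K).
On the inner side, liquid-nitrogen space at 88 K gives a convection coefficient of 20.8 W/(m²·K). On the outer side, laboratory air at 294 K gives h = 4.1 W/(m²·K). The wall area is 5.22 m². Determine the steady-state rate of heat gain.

Q ≈ 175 W

Series thermal resistances:
R_inner film = 1/(h_i·A) = 1/(20.8×5.22) = 0.00921 K/W
R_cast iron = L/(kA) = 0.0021/(53.8×5.22) = 7.478×10^-6 K/W
R_polyisocyanurate foam = L/(kA) = 0.135/(0.023×5.22) = 1.124 K/W
R_stainless steel = L/(kA) = 0.0053/(14.9×5.22) = 6.814×10^-5 K/W
R_outer film = 1/(h_o·A) = 1/(4.1×5.22) = 0.04672 K/W
R_total = 1.18 K/W
Q = ΔT / R_total = 206 / 1.18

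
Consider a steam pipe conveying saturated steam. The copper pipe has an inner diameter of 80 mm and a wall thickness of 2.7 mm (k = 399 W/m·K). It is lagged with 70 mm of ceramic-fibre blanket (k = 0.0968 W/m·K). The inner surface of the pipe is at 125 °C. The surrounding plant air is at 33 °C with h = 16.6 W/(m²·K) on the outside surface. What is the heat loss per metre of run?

For a radial system each layer contributes R = ln(r_out/r_in)/(2πkL); films add R = 1/(hA).
R_copper pipe wall = ln(42.7/40)/(2π×399×1) = 2.605×10^-5 K/W
R_ceramic-fibre blanket = ln(112.7/42.7)/(2π×0.0968×1) = 1.596 K/W
R_outer film = 1/(h_o·2πr_oL) = 1/(16.6×2π×0.1127×1) = 0.08507 K/W
R_total = 1.681 K/W
Q = ΔT/R_total = 92/1.681

q′ ≈ 54.7 W/m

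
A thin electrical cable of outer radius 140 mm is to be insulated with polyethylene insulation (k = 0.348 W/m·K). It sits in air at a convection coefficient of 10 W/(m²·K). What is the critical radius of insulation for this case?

r_cr ≈ 34.8 mm

For a cylinder r_cr = k/h = 0.348/10
r_cr = 34.8 mm; since the bare radius (140 mm) is above r_cr, any added insulation will reduce heat loss.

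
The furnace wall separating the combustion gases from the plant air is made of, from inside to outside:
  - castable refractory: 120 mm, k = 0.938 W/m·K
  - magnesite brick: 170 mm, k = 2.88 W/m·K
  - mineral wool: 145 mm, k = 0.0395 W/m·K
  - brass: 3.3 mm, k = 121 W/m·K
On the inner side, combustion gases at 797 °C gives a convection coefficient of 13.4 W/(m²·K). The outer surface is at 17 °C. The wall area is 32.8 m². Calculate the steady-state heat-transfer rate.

Series thermal resistances:
R_inner film = 1/(h_i·A) = 1/(13.4×32.8) = 0.002275 K/W
R_castable refractory = L/(kA) = 0.12/(0.938×32.8) = 0.0039 K/W
R_magnesite brick = L/(kA) = 0.17/(2.88×32.8) = 0.0018 K/W
R_mineral wool = L/(kA) = 0.145/(0.0395×32.8) = 0.1119 K/W
R_brass = L/(kA) = 0.0033/(121×32.8) = 8.315×10^-7 K/W
R_total = 0.1199 K/W
Q = ΔT / R_total = 780 / 0.1199

Q ≈ 6510 W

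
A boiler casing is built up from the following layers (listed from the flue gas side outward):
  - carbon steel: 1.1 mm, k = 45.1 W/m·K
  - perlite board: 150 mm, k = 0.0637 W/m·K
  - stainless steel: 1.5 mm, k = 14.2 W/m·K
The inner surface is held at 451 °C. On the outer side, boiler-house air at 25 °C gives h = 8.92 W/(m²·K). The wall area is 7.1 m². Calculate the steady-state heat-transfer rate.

Series thermal resistances:
R_carbon steel = L/(kA) = 0.0011/(45.1×7.1) = 3.435×10^-6 K/W
R_perlite board = L/(kA) = 0.15/(0.0637×7.1) = 0.3317 K/W
R_stainless steel = L/(kA) = 0.0015/(14.2×7.1) = 1.488×10^-5 K/W
R_outer film = 1/(h_o·A) = 1/(8.92×7.1) = 0.01579 K/W
R_total = 0.3475 K/W
Q = ΔT / R_total = 426 / 0.3475

Q ≈ 1230 W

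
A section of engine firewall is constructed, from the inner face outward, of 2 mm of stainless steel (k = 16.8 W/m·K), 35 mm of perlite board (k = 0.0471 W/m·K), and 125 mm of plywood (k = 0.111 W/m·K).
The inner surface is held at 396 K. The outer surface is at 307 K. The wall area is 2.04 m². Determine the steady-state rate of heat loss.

Thermal resistances in series:
R_stainless steel = L/(kA) = 0.002/(16.8×2.04) = 5.836×10^-5 K/W
R_perlite board = L/(kA) = 0.035/(0.0471×2.04) = 0.3643 K/W
R_plywood = L/(kA) = 0.125/(0.111×2.04) = 0.552 K/W
R_total = 0.9163 K/W
Q = ΔT / R_total = 89 / 0.9163

Q ≈ 97.1 W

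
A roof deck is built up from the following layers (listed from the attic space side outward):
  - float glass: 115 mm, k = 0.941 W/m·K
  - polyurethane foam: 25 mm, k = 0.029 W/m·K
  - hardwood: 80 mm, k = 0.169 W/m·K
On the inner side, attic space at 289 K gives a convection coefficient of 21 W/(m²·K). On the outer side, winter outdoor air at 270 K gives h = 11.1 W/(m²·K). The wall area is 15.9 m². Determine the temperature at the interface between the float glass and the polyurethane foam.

T ≈ 287 K

Model the wall as resistances in series:
R_inner film = 1/(h_i·A) = 1/(21×15.9) = 0.002995 K/W
R_float glass = L/(kA) = 0.115/(0.941×15.9) = 0.007686 K/W
R_polyurethane foam = L/(kA) = 0.025/(0.029×15.9) = 0.05422 K/W
R_hardwood = L/(kA) = 0.08/(0.169×15.9) = 0.02977 K/W
R_outer film = 1/(h_o·A) = 1/(11.1×15.9) = 0.005666 K/W
R_total = 0.1003 K/W;  Q = ΔT/R_total = 19/0.1003 = 189.4 W
T_interface = T_inner − Q·ΣR(inner→interface) = 289 − 189×0.01068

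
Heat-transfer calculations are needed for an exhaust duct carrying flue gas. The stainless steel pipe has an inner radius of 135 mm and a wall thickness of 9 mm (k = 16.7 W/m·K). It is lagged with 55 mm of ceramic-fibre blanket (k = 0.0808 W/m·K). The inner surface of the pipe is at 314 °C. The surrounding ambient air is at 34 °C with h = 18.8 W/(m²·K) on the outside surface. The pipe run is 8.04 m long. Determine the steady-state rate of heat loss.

Q ≈ 3310 W

For a radial system each layer contributes R = ln(r_out/r_in)/(2πkL); films add R = 1/(hA).
R_stainless steel pipe wall = ln(144/135)/(2π×16.7×8.04) = 7.65×10^-5 K/W
R_ceramic-fibre blanket = ln(199/144)/(2π×0.0808×8.04) = 0.07925 K/W
R_outer film = 1/(h_o·2πr_oL) = 1/(18.8×2π×0.199×8.04) = 0.005291 K/W
R_total = 0.08462 K/W
Q = ΔT/R_total = 280/0.08462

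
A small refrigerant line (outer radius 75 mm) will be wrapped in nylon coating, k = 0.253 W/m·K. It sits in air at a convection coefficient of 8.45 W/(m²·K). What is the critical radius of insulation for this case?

For a cylinder r_cr = k/h = 0.253/8.45
r_cr = 29.9 mm; since the bare radius (75 mm) is above r_cr, any added insulation will reduce heat loss.

r_cr ≈ 29.9 mm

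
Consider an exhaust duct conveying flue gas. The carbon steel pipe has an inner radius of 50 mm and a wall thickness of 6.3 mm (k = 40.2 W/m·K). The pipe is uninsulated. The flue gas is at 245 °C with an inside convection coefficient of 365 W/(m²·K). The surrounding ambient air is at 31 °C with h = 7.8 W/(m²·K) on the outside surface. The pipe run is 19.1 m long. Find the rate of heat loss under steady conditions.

Q ≈ 11000 W

Treating each annulus and film as a series resistance:
R_inner film = 1/(h_i·2πr₁L) = 1/(365×2π×0.05×19.1) = 4.566×10^-4 K/W
R_carbon steel pipe wall = ln(56.3/50)/(2π×40.2×19.1) = 2.46×10^-5 K/W
R_outer film = 1/(h_o·2πr_oL) = 1/(7.8×2π×0.0563×19.1) = 0.01898 K/W
R_total = 0.01946 K/W
Q = ΔT/R_total = 214/0.01946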